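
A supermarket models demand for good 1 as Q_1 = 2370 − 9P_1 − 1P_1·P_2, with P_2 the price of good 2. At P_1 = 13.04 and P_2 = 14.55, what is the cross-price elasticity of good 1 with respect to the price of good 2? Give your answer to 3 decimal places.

At P_1 = 13.04 and P_2 = 14.55: Q_1 = 2062.908.
∂Q_1/∂P_2 = -1P_1 = -1(13.04) = -13.0400.
ε = (∂Q_1/∂P_2)(P_2/Q_1) = -13.0400 × (14.55/2062.908) ≈ -0.092.

-0.092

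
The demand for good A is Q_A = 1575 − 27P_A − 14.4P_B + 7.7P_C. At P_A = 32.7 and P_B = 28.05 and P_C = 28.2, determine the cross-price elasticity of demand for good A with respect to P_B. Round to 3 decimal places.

-0.799

At P_A = 32.7 and P_B = 28.05 and P_C = 28.2: Q_A = 505.32.
∂Q_A/∂P_B = -14.4.
ε = (∂Q_A/∂P_B)(P_B/Q_A) = -14.4 × (28.05/505.32) ≈ -0.799.
Since ε < 0, good A and good B are complements.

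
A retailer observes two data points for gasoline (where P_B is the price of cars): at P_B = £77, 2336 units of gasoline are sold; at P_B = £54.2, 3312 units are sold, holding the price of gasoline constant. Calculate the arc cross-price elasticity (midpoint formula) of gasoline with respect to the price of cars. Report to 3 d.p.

ΔQ_A = 3312 − 2336 = 976; ΔP_B = 54.2 − 77 = -22.8.
Midpoints: Q̄_A = 2824.0, P̄_B = 65.60.
ε = (ΔQ_A/Q̄_A)/(ΔP_B/P̄_B) = (976/2824.0)/(-22.8/65.60) ≈ -0.994.

-0.994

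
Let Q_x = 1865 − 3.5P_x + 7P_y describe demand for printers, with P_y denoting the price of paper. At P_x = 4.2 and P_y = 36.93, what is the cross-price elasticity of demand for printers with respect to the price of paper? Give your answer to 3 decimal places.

0.123

At P_x = 4.2 and P_y = 36.93: Q_x = 2108.81.
∂Q_x/∂P_y = 7.
ε = (∂Q_x/∂P_y)(P_y/Q_x) = 7 × (36.93/2108.81) ≈ 0.123.
Since ε > 0, printers and paper are substitutes.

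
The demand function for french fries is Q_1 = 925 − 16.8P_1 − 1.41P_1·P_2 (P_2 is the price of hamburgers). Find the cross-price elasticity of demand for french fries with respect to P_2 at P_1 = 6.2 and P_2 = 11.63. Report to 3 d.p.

-0.141

At P_1 = 6.2 and P_2 = 11.63: Q_1 = 719.171.
∂Q_1/∂P_2 = -1.41P_1 = -1.41(6.2) = -8.7420.
ε = (∂Q_1/∂P_2)(P_2/Q_1) = -8.7420 × (11.63/719.171) ≈ -0.141.
ε < 0: complements.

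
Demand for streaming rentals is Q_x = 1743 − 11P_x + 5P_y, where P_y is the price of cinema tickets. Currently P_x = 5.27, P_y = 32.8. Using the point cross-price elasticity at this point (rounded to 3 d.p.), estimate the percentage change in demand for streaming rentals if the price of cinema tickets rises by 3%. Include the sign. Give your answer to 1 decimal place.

0.3%

At P_x = 5.27, P_y = 32.8: Q_x = 1849.03.
∂Q_x/∂P_y = 5.
ε = (∂Q_x/∂P_y)(P_y/Q_x) = 5.0000 × 32.8/1849.03 ≈ 0.089.
%ΔQ_x ≈ ε × %ΔP_y = 0.089 × (3%) = 0.3%.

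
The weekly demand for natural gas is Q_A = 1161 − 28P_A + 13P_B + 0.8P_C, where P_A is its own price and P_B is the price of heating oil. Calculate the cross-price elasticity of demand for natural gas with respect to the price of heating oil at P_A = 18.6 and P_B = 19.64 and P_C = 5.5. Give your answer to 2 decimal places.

0.28

At P_A = 18.6 and P_B = 19.64 and P_C = 5.5: Q_A = 899.92.
∂Q_A/∂P_B = 13.
ε = (∂Q_A/∂P_B)(P_B/Q_A) = 13 × (19.64/899.92) ≈ 0.28.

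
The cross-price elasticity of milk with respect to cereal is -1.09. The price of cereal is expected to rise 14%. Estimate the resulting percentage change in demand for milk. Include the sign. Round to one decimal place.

-15.3%

%ΔQ ≈ ε × %ΔP of cereal = -1.09 × (14%) = -15.3%.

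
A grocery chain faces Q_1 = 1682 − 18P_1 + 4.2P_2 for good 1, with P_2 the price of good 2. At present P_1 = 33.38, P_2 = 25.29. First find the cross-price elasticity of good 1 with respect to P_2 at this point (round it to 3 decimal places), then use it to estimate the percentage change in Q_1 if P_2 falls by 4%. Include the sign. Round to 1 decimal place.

-0.4%

At P_1 = 33.38, P_2 = 25.29: Q_1 = 1187.378.
∂Q_1/∂P_2 = 4.2.
ε = (∂Q_1/∂P_2)(P_2/Q_1) = 4.2000 × 25.29/1187.378 ≈ 0.089.
%ΔQ_1 ≈ ε × %ΔP_2 = 0.089 × (-4%) = -0.4%.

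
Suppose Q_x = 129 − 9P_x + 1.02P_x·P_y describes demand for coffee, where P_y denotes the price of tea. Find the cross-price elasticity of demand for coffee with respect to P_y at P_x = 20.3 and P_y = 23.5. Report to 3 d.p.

1.124

At P_x = 20.3 and P_y = 23.5: Q_x = 432.891.
∂Q_x/∂P_y = 1.02P_x = 1.02(20.3) = 20.7060.
ε = (∂Q_x/∂P_y)(P_y/Q_x) = 20.7060 × (23.5/432.891) ≈ 1.124.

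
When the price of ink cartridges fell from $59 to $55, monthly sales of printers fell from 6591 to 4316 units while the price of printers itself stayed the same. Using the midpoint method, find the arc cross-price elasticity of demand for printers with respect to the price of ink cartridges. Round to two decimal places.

ΔQ_A = 4316 − 6591 = -2275; ΔP_B = 55 − 59 = -4.
Midpoints: Q̄_A = 5453.5, P̄_B = 57.00.
ε = (ΔQ_A/Q̄_A)/(ΔP_B/P̄_B) = (-2275/5453.5)/(-4/57.00) ≈ 5.94.

5.94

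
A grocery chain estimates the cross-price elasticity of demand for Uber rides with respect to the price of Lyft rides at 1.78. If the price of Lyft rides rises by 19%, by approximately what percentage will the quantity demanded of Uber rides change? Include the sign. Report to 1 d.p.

%ΔQ ≈ ε × %ΔP of Lyft rides = 1.78 × (19%) = 33.8%.

33.8%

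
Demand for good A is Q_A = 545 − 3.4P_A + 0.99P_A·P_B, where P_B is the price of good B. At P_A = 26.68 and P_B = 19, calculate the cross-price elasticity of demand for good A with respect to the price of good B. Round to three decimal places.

0.525

At P_A = 26.68 and P_B = 19: Q_A = 956.139.
∂Q_A/∂P_B = 0.99P_A = 0.99(26.68) = 26.4132.
ε = (∂Q_A/∂P_B)(P_B/Q_A) = 26.4132 × (19/956.139) ≈ 0.525.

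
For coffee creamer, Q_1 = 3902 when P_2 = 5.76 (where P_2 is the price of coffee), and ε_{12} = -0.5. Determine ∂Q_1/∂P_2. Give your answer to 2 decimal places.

-338.72

ε = (∂Q_1/∂P_2)·(P_2/Q_1) ⇒ ∂Q_1/∂P_2 = ε·Q_1/P_2 = -0.5 × 3902/5.76 ≈ -338.72.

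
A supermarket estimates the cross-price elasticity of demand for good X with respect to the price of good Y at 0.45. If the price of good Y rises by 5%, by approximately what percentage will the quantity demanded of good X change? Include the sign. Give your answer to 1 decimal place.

2.3%

%ΔQ ≈ ε × %ΔP of good Y = 0.45 × (5%) = 2.3%.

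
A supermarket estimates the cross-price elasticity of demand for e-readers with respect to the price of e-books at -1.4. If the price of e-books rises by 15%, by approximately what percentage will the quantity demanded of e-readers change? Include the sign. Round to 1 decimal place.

-21.0%

%ΔQ ≈ ε × %ΔP of e-books = -1.4 × (15%) = -21.0%.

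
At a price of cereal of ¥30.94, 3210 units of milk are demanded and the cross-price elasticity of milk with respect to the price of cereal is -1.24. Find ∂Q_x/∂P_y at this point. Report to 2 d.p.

ε = (∂Q_x/∂P_y)·(P_y/Q_x) ⇒ ∂Q_x/∂P_y = ε·Q_x/P_y = -1.24 × 3210/30.94 ≈ -128.65.

-128.65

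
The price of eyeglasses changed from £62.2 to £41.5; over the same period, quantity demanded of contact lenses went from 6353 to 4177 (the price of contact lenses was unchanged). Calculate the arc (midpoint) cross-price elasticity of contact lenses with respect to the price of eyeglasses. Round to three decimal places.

1.035

ΔQ_A = 4177 − 6353 = -2176; ΔP_B = 41.5 − 62.2 = -20.7.
Midpoints: Q̄_A = 5265.0, P̄_B = 51.85.
ε = (ΔQ_A/Q̄_A)/(ΔP_B/P̄_B) = (-2176/5265.0)/(-20.7/51.85) ≈ 1.035.
ε > 0: contact lenses and eyeglasses are substitutes.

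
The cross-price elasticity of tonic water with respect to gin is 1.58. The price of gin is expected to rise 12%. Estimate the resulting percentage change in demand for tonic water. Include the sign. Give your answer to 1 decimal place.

19.0%

%ΔQ ≈ ε × %ΔP of gin = 1.58 × (12%) = 19.0%.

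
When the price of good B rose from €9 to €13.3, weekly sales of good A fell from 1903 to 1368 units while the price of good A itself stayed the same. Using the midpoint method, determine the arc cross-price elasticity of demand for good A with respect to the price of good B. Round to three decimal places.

-0.848

ΔQ_A = 1368 − 1903 = -535; ΔP_B = 13.3 − 9 = 4.3.
Midpoints: Q̄_A = 1635.5, P̄_B = 11.15.
ε = (ΔQ_A/Q̄_A)/(ΔP_B/P̄_B) = (-535/1635.5)/(4.3/11.15) ≈ -0.848.
ε < 0: good A and good B are complements.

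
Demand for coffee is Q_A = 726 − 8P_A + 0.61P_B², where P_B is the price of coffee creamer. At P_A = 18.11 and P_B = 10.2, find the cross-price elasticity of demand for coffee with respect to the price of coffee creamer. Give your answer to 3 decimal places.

At P_A = 18.11 and P_B = 10.2: Q_A = 644.584.
∂Q_A/∂P_B = 1.22P_B = 1.22(10.2) = 12.4440.
ε = (∂Q_A/∂P_B)(P_B/Q_A) = 12.4440 × (10.2/644.584) ≈ 0.197.

0.197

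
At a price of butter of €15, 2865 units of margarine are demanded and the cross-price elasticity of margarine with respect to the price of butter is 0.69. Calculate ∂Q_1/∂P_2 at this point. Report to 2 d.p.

131.79

ε = (∂Q_1/∂P_2)·(P_2/Q_1) ⇒ ∂Q_1/∂P_2 = ε·Q_1/P_2 = 0.69 × 2865/15 ≈ 131.79.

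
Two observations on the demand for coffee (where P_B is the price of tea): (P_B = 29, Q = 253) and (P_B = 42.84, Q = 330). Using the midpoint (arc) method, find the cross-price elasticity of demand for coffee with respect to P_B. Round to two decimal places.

0.69

ΔQ_A = 330 − 253 = 77; ΔP_B = 42.84 − 29 = 13.84.
Midpoints: Q̄_A = 291.5, P̄_B = 35.92.
ε = (ΔQ_A/Q̄_A)/(ΔP_B/P̄_B) = (77/291.5)/(13.84/35.92) ≈ 0.69.
ε > 0: coffee and tea are substitutes.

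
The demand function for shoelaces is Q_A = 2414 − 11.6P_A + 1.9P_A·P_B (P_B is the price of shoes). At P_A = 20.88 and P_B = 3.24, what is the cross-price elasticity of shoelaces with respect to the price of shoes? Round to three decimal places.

0.056

At P_A = 20.88 and P_B = 3.24: Q_A = 2300.329.
∂Q_A/∂P_B = 1.9P_A = 1.9(20.88) = 39.6720.
ε = (∂Q_A/∂P_B)(P_B/Q_A) = 39.6720 × (3.24/2300.329) ≈ 0.056.
ε > 0: substitutes.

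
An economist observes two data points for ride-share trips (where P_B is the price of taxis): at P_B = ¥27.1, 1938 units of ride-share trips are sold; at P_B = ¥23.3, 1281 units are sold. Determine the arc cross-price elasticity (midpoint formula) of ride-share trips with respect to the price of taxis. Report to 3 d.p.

ΔQ_A = 1281 − 1938 = -657; ΔP_B = 23.3 − 27.1 = -3.8.
Midpoints: Q̄_A = 1609.5, P̄_B = 25.20.
ε = (ΔQ_A/Q̄_A)/(ΔP_B/P̄_B) = (-657/1609.5)/(-3.8/25.20) ≈ 2.707.

2.707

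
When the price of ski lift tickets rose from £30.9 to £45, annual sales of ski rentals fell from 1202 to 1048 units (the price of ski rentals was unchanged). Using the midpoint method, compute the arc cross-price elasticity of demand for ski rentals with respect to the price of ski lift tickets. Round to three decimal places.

ΔQ_A = 1048 − 1202 = -154; ΔP_B = 45 − 30.9 = 14.1.
Midpoints: Q̄_A = 1125.0, P̄_B = 37.95.
ε = (ΔQ_A/Q̄_A)/(ΔP_B/P̄_B) = (-154/1125.0)/(14.1/37.95) ≈ -0.368.

-0.368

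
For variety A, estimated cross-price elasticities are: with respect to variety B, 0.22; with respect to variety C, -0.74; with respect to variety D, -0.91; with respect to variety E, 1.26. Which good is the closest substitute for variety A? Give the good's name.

Substitutes have ε > 0. Among the positive values, 1.26 (variety E) is largest.

variety E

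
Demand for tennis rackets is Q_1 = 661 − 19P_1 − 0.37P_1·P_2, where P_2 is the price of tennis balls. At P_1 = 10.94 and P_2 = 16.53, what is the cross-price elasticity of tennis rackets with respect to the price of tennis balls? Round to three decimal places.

At P_1 = 10.94 and P_2 = 16.53: Q_1 = 386.230.
∂Q_1/∂P_2 = -0.37P_1 = -0.37(10.94) = -4.0478.
ε = (∂Q_1/∂P_2)(P_2/Q_1) = -4.0478 × (16.53/386.230) ≈ -0.173.
ε < 0: complements.

-0.173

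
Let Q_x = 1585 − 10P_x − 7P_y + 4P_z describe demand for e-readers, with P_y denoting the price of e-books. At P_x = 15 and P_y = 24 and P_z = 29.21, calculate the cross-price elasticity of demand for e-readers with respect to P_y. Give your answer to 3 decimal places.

-0.121

At P_x = 15 and P_y = 24 and P_z = 29.21: Q_x = 1383.84.
∂Q_x/∂P_y = -7.
ε = (∂Q_x/∂P_y)(P_y/Q_x) = -7 × (24/1383.84) ≈ -0.121.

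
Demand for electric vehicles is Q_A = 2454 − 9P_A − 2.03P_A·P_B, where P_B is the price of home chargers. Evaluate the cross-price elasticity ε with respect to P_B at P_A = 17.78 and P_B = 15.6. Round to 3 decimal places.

At P_A = 17.78 and P_B = 15.6: Q_A = 1730.923.
∂Q_A/∂P_B = -2.03P_A = -2.03(17.78) = -36.0934.
ε = (∂Q_A/∂P_B)(P_B/Q_A) = -36.0934 × (15.6/1730.923) ≈ -0.325.
ε < 0: complements.

-0.325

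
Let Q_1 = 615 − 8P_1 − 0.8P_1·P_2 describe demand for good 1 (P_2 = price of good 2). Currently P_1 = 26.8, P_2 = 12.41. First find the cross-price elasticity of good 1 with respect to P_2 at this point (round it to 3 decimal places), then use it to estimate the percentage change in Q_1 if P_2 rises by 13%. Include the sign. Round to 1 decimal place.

-25.7%

At P_1 = 26.8, P_2 = 12.41: Q_1 = 134.530.
∂Q_1/∂P_2 = -0.8P_1 = -21.4400.
ε = (∂Q_1/∂P_2)(P_2/Q_1) = -21.4400 × 12.41/134.530 ≈ -1.978.
%ΔQ_1 ≈ ε × %ΔP_2 = -1.978 × (13%) = -25.7%.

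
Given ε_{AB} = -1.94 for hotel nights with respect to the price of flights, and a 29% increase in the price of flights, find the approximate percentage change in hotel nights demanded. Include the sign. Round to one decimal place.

-56.3%

%ΔQ ≈ ε × %ΔP of flights = -1.94 × (29%) = -56.3%.
Demand for hotel nights falls by about 56.3%.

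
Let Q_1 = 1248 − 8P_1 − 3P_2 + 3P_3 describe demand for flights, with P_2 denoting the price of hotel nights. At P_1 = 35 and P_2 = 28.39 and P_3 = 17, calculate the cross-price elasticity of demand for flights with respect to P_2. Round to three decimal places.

-0.091

At P_1 = 35 and P_2 = 28.39 and P_3 = 17: Q_1 = 933.83.
∂Q_1/∂P_2 = -3.
ε = (∂Q_1/∂P_2)(P_2/Q_1) = -3 × (28.39/933.83) ≈ -0.091.
Since ε < 0, flights and hotel nights are complements.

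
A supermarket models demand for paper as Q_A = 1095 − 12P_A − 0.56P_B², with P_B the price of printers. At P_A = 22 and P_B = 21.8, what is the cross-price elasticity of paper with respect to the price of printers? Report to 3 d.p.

At P_A = 22 and P_B = 21.8: Q_A = 564.866.
∂Q_A/∂P_B = -1.12P_B = -1.12(21.8) = -24.4160.
ε = (∂Q_A/∂P_B)(P_B/Q_A) = -24.4160 × (21.8/564.866) ≈ -0.942.
ε < 0: complements.

-0.942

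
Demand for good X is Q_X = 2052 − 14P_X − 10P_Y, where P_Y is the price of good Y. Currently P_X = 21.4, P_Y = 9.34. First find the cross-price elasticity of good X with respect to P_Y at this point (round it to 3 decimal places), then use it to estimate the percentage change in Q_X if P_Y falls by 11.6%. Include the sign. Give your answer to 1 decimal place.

At P_X = 21.4, P_Y = 9.34: Q_X = 1659.
∂Q_X/∂P_Y = -10.
ε = (∂Q_X/∂P_Y)(P_Y/Q_X) = -10.0000 × 9.34/1659 ≈ -0.056.
%ΔQ_X ≈ ε × %ΔP_Y = -0.056 × (-11.6%) = 0.6%.

0.6%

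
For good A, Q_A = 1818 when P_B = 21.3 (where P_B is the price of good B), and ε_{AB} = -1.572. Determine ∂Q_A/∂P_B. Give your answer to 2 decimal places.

ε = (∂Q_A/∂P_B)·(P_B/Q_A) ⇒ ∂Q_A/∂P_B = ε·Q_A/P_B = -1.572 × 1818/21.3 ≈ -134.17.

-134.17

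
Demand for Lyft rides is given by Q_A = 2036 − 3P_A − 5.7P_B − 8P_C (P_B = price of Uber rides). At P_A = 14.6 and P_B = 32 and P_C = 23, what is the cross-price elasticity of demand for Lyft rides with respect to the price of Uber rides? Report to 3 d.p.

At P_A = 14.6 and P_B = 32 and P_C = 23: Q_A = 1625.8.
∂Q_A/∂P_B = -5.7.
ε = (∂Q_A/∂P_B)(P_B/Q_A) = -5.7 × (32/1625.8) ≈ -0.112.
Since ε < 0, Lyft rides and Uber rides are complements.

-0.112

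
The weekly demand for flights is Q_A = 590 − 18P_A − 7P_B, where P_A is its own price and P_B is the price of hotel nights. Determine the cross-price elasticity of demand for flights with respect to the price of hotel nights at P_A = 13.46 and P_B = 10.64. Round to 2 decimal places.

-0.27

At P_A = 13.46 and P_B = 10.64: Q_A = 273.24.
∂Q_A/∂P_B = -7.
ε = (∂Q_A/∂P_B)(P_B/Q_A) = -7 × (10.64/273.24) ≈ -0.27.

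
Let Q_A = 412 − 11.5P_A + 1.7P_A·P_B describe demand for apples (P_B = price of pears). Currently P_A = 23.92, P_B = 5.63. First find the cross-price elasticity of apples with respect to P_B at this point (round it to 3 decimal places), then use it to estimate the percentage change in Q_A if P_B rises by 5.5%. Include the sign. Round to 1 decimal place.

At P_A = 23.92, P_B = 5.63: Q_A = 365.858.
∂Q_A/∂P_B = 1.7P_A = 40.6640.
ε = (∂Q_A/∂P_B)(P_B/Q_A) = 40.6640 × 5.63/365.858 ≈ 0.626.
%ΔQ_A ≈ ε × %ΔP_B = 0.626 × (5.5%) = 3.4%.

3.4%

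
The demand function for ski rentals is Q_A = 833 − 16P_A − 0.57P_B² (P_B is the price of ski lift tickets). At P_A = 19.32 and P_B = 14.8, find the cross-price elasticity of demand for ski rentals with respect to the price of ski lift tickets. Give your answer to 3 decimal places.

At P_A = 19.32 and P_B = 14.8: Q_A = 399.027.
∂Q_A/∂P_B = -1.14P_B = -1.14(14.8) = -16.8720.
ε = (∂Q_A/∂P_B)(P_B/Q_A) = -16.8720 × (14.8/399.027) ≈ -0.626.

-0.626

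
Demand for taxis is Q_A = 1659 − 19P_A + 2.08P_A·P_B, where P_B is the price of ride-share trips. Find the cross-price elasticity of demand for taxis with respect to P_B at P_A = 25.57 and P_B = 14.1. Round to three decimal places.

0.390

At P_A = 25.57 and P_B = 14.1: Q_A = 1923.087.
∂Q_A/∂P_B = 2.08P_A = 2.08(25.57) = 53.1856.
ε = (∂Q_A/∂P_B)(P_B/Q_A) = 53.1856 × (14.1/1923.087) ≈ 0.390.
ε > 0: substitutes.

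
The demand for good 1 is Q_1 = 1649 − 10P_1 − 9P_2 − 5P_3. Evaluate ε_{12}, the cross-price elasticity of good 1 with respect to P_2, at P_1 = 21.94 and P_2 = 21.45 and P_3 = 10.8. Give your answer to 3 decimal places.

At P_1 = 21.94 and P_2 = 21.45 and P_3 = 10.8: Q_1 = 1182.55.
∂Q_1/∂P_2 = -9.
ε = (∂Q_1/∂P_2)(P_2/Q_1) = -9 × (21.45/1182.55) ≈ -0.163.
Since ε < 0, good 1 and good 2 are complements.

-0.163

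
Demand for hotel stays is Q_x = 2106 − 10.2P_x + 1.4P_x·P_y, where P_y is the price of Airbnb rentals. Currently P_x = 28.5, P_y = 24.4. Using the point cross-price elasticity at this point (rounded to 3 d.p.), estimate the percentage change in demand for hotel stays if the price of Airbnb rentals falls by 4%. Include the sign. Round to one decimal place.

-1.4%

At P_x = 28.5, P_y = 24.4: Q_x = 2788.86.
∂Q_x/∂P_y = 1.4P_x = 39.9000.
ε = (∂Q_x/∂P_y)(P_y/Q_x) = 39.9000 × 24.4/2788.86 ≈ 0.349.
%ΔQ_x ≈ ε × %ΔP_y = 0.349 × (-4%) = -1.4%.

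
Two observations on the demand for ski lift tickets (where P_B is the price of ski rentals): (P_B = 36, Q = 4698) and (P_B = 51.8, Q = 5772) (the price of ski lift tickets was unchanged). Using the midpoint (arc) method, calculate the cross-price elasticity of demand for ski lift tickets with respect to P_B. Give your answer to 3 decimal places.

ΔQ_A = 5772 − 4698 = 1074; ΔP_B = 51.8 − 36 = 15.8.
Midpoints: Q̄_A = 5235.0, P̄_B = 43.90.
ε = (ΔQ_A/Q̄_A)/(ΔP_B/P̄_B) = (1074/5235.0)/(15.8/43.90) ≈ 0.570.

0.570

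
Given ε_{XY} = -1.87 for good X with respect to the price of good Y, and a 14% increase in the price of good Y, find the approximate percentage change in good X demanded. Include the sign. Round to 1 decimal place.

%ΔQ ≈ ε × %ΔP of good Y = -1.87 × (14%) = -26.2%.
Demand for good X falls by about 26.2%.

-26.2%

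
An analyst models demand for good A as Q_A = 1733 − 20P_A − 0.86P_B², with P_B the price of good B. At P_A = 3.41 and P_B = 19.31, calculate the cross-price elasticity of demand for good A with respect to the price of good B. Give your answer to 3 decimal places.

At P_A = 3.41 and P_B = 19.31: Q_A = 1344.127.
∂Q_A/∂P_B = -1.72P_B = -1.72(19.31) = -33.2132.
ε = (∂Q_A/∂P_B)(P_B/Q_A) = -33.2132 × (19.31/1344.127) ≈ -0.477.

-0.477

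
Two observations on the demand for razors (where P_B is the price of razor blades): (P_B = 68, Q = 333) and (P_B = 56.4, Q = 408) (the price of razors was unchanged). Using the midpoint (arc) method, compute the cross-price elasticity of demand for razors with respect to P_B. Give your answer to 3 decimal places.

ΔQ_A = 408 − 333 = 75; ΔP_B = 56.4 − 68 = -11.6.
Midpoints: Q̄_A = 370.5, P̄_B = 62.20.
ε = (ΔQ_A/Q̄_A)/(ΔP_B/P̄_B) = (75/370.5)/(-11.6/62.20) ≈ -1.085.
ε < 0: razors and razor blades are complements.

-1.085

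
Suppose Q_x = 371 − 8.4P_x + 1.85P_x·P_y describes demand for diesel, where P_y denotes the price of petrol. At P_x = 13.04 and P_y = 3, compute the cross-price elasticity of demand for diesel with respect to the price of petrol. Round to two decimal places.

At P_x = 13.04 and P_y = 3: Q_x = 333.836.
∂Q_x/∂P_y = 1.85P_x = 1.85(13.04) = 24.1240.
ε = (∂Q_x/∂P_y)(P_y/Q_x) = 24.1240 × (3/333.836) ≈ 0.22.
ε > 0: substitutes.

0.22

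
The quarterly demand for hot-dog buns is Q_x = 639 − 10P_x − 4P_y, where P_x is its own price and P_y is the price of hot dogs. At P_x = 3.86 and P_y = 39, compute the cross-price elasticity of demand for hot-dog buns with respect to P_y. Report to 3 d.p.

At P_x = 3.86 and P_y = 39: Q_x = 444.4.
∂Q_x/∂P_y = -4.
ε = (∂Q_x/∂P_y)(P_y/Q_x) = -4 × (39/444.4) ≈ -0.351.
Since ε < 0, hot-dog buns and hot dogs are complements.

-0.351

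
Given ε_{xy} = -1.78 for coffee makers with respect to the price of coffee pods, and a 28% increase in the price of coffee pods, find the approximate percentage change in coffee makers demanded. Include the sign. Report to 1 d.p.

%ΔQ ≈ ε × %ΔP of coffee pods = -1.78 × (28%) = -49.8%.
Demand for coffee makers falls by about 49.8%.

-49.8%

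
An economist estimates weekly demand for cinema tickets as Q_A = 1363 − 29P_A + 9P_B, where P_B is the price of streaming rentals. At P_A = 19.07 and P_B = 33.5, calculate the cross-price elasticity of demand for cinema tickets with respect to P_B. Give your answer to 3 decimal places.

0.271

At P_A = 19.07 and P_B = 33.5: Q_A = 1111.47.
∂Q_A/∂P_B = 9.
ε = (∂Q_A/∂P_B)(P_B/Q_A) = 9 × (33.5/1111.47) ≈ 0.271.
Since ε > 0, cinema tickets and streaming rentals are substitutes.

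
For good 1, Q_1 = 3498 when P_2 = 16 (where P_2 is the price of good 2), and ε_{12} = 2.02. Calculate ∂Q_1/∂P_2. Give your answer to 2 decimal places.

441.62

ε = (∂Q_1/∂P_2)·(P_2/Q_1) ⇒ ∂Q_1/∂P_2 = ε·Q_1/P_2 = 2.02 × 3498/16 ≈ 441.62.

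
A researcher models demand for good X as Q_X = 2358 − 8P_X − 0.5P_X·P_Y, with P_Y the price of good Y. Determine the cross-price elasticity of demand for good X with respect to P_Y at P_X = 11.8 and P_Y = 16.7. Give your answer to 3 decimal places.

At P_X = 11.8 and P_Y = 16.7: Q_X = 2165.07.
∂Q_X/∂P_Y = -0.5P_X = -0.5(11.8) = -5.9000.
ε = (∂Q_X/∂P_Y)(P_Y/Q_X) = -5.9000 × (16.7/2165.07) ≈ -0.046.
ε < 0: complements.

-0.046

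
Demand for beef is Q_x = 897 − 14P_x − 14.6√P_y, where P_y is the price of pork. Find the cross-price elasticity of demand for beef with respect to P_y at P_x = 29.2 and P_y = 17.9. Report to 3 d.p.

-0.072

At P_x = 29.2 and P_y = 17.9: Q_x = 426.430.
∂Q_x/∂P_y = -14.6/(2√P_y) = -14.6/(2√17.9) = -1.7254.
ε = (∂Q_x/∂P_y)(P_y/Q_x) = -1.7254 × (17.9/426.430) ≈ -0.072.
ε < 0: complements.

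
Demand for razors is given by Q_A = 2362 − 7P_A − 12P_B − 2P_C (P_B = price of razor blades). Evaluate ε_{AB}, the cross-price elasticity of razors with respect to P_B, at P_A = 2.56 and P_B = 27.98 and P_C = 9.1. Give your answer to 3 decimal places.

At P_A = 2.56 and P_B = 27.98 and P_C = 9.1: Q_A = 1990.12.
∂Q_A/∂P_B = -12.
ε = (∂Q_A/∂P_B)(P_B/Q_A) = -12 × (27.98/1990.12) ≈ -0.169.

-0.169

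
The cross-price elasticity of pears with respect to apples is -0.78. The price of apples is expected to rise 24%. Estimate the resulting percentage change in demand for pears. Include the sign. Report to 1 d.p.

%ΔQ ≈ ε × %ΔP of apples = -0.78 × (24%) = -18.7%.

-18.7%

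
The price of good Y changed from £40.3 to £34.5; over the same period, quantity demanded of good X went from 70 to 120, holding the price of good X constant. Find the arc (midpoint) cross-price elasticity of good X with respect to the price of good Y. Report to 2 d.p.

ΔQ_X = 120 − 70 = 50; ΔP_Y = 34.5 − 40.3 = -5.8.
Midpoints: Q̄_X = 95.0, P̄_Y = 37.40.
ε = (ΔQ_X/Q̄_X)/(ΔP_Y/P̄_Y) = (50/95.0)/(-5.8/37.40) ≈ -3.39.
ε < 0: good X and good Y are complements.

-3.39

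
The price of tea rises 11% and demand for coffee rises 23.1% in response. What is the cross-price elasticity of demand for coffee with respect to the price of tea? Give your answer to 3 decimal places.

ε = (%ΔQ of coffee) / (%ΔP of tea) = (23.1%) / (11%) ≈ 2.100.
Positive cross-price elasticity: substitutes.

2.100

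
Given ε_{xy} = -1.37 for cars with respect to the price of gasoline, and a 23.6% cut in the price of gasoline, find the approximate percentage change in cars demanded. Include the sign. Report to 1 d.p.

%ΔQ ≈ ε × %ΔP of gasoline = -1.37 × (-23.6%) = 32.3%.

32.3%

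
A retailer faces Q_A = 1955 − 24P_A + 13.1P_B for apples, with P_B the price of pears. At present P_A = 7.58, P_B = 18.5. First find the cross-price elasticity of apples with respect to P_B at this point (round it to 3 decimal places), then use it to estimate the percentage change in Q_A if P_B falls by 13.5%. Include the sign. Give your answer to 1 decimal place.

-1.6%

At P_A = 7.58, P_B = 18.5: Q_A = 2015.43.
∂Q_A/∂P_B = 13.1.
ε = (∂Q_A/∂P_B)(P_B/Q_A) = 13.1000 × 18.5/2015.43 ≈ 0.120.
%ΔQ_A ≈ ε × %ΔP_B = 0.120 × (-13.5%) = -1.6%.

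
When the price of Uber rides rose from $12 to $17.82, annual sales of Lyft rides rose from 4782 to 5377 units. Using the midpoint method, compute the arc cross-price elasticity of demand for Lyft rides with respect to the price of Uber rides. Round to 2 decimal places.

ΔQ_A = 5377 − 4782 = 595; ΔP_B = 17.82 − 12 = 5.82.
Midpoints: Q̄_A = 5079.5, P̄_B = 14.91.
ε = (ΔQ_A/Q̄_A)/(ΔP_B/P̄_B) = (595/5079.5)/(5.82/14.91) ≈ 0.30.

0.30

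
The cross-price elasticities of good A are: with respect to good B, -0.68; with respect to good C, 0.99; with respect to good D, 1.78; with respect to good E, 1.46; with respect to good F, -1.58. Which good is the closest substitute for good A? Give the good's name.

good D

Substitutes have ε > 0. Among the positive values, 1.78 (good D) is largest.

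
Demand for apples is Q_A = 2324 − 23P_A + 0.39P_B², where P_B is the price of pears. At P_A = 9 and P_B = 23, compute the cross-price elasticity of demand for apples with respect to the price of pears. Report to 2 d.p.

0.18

At P_A = 9 and P_B = 23: Q_A = 2323.31.
∂Q_A/∂P_B = 0.78P_B = 0.78(23) = 17.9400.
ε = (∂Q_A/∂P_B)(P_B/Q_A) = 17.9400 × (23/2323.31) ≈ 0.18.
ε > 0: substitutes.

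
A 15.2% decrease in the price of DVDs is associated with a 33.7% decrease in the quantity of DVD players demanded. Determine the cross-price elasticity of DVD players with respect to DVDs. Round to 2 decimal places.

ε = (%ΔQ of DVD players) / (%ΔP of DVDs) = (-33.7%) / (-15.2%) ≈ 2.22.
Positive cross-price elasticity: substitutes.

2.22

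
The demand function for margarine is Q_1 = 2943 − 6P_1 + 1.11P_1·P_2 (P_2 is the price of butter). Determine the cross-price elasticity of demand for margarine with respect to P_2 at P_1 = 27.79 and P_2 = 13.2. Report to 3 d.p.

At P_1 = 27.79 and P_2 = 13.2: Q_1 = 3183.439.
∂Q_1/∂P_2 = 1.11P_1 = 1.11(27.79) = 30.8469.
ε = (∂Q_1/∂P_2)(P_2/Q_1) = 30.8469 × (13.2/3183.439) ≈ 0.128.

0.128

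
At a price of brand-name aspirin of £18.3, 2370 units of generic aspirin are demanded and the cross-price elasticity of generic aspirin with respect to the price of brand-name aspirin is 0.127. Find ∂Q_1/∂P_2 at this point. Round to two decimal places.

16.45

ε = (∂Q_1/∂P_2)·(P_2/Q_1) ⇒ ∂Q_1/∂P_2 = ε·Q_1/P_2 = 0.127 × 2370/18.3 ≈ 16.45.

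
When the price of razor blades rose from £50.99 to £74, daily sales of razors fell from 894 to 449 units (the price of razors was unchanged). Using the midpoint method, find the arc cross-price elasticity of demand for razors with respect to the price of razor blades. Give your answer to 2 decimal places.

ΔQ_A = 449 − 894 = -445; ΔP_B = 74 − 50.99 = 23.01.
Midpoints: Q̄_A = 671.5, P̄_B = 62.50.
ε = (ΔQ_A/Q̄_A)/(ΔP_B/P̄_B) = (-445/671.5)/(23.01/62.50) ≈ -1.80.
ε < 0: razors and razor blades are complements.

-1.80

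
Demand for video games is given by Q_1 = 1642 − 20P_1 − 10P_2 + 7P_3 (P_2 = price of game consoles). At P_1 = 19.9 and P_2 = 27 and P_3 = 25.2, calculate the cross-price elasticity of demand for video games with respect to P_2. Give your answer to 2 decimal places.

At P_1 = 19.9 and P_2 = 27 and P_3 = 25.2: Q_1 = 1150.4.
∂Q_1/∂P_2 = -10.
ε = (∂Q_1/∂P_2)(P_2/Q_1) = -10 × (27/1150.4) ≈ -0.23.
Since ε < 0, video games and game consoles are complements.

-0.23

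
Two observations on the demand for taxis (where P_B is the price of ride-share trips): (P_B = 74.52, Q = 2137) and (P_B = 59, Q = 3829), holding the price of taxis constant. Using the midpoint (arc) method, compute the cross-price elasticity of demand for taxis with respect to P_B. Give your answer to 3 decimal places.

-2.440

ΔQ_A = 3829 − 2137 = 1692; ΔP_B = 59 − 74.52 = -15.52.
Midpoints: Q̄_A = 2983.0, P̄_B = 66.76.
ε = (ΔQ_A/Q̄_A)/(ΔP_B/P̄_B) = (1692/2983.0)/(-15.52/66.76) ≈ -2.440.
ε < 0: taxis and ride-share trips are complements.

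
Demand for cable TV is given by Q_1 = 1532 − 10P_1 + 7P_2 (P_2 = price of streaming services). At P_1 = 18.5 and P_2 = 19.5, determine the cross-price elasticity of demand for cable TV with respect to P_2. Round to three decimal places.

0.092

At P_1 = 18.5 and P_2 = 19.5: Q_1 = 1483.5.
∂Q_1/∂P_2 = 7.
ε = (∂Q_1/∂P_2)(P_2/Q_1) = 7 × (19.5/1483.5) ≈ 0.092.
Since ε > 0, cable TV and streaming services are substitutes.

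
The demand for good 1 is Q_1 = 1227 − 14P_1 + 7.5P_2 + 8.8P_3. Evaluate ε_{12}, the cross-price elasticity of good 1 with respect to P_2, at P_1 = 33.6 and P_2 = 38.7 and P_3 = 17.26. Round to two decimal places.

At P_1 = 33.6 and P_2 = 38.7 and P_3 = 17.26: Q_1 = 1198.738.
∂Q_1/∂P_2 = 7.5.
ε = (∂Q_1/∂P_2)(P_2/Q_1) = 7.5 × (38.7/1198.738) ≈ 0.24.

0.24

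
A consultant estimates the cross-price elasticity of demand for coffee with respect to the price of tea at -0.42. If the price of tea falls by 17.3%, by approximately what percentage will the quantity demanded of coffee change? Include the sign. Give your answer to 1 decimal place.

7.3%

%ΔQ ≈ ε × %ΔP of tea = -0.42 × (-17.3%) = 7.3%.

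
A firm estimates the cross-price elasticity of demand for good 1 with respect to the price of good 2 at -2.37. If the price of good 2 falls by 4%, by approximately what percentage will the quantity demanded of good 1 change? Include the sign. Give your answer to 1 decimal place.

%ΔQ ≈ ε × %ΔP of good 2 = -2.37 × (-4%) = 9.5%.

9.5%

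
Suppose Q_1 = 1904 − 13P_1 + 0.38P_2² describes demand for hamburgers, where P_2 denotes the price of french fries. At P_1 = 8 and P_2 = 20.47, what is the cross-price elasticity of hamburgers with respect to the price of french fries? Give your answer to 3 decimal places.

0.163

At P_1 = 8 and P_2 = 20.47: Q_1 = 1959.228.
∂Q_1/∂P_2 = 0.76P_2 = 0.76(20.47) = 15.5572.
ε = (∂Q_1/∂P_2)(P_2/Q_1) = 15.5572 × (20.47/1959.228) ≈ 0.163.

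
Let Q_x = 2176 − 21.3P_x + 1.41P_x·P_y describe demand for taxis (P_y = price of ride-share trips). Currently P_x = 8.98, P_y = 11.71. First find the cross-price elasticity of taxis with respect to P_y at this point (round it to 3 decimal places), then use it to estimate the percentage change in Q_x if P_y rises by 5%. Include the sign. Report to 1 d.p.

0.4%

At P_x = 8.98, P_y = 11.71: Q_x = 2132.996.
∂Q_x/∂P_y = 1.41P_x = 12.6618.
ε = (∂Q_x/∂P_y)(P_y/Q_x) = 12.6618 × 11.71/2132.996 ≈ 0.070.
%ΔQ_x ≈ ε × %ΔP_y = 0.070 × (5%) = 0.4%.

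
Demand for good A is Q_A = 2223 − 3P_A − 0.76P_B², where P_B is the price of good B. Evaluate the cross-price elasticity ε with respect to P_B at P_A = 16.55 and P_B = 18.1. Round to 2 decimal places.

-0.26

At P_A = 16.55 and P_B = 18.1: Q_A = 1924.366.
∂Q_A/∂P_B = -1.52P_B = -1.52(18.1) = -27.5120.
ε = (∂Q_A/∂P_B)(P_B/Q_A) = -27.5120 × (18.1/1924.366) ≈ -0.26.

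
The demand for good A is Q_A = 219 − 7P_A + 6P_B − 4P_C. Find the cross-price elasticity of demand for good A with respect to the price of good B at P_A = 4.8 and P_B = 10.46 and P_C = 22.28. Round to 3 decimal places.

At P_A = 4.8 and P_B = 10.46 and P_C = 22.28: Q_A = 159.04.
∂Q_A/∂P_B = 6.
ε = (∂Q_A/∂P_B)(P_B/Q_A) = 6 × (10.46/159.04) ≈ 0.395.

0.395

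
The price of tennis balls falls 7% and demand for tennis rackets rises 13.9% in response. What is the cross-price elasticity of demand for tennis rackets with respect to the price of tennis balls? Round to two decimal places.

-1.99

ε = (%ΔQ of tennis rackets) / (%ΔP of tennis balls) = (13.9%) / (-7%) ≈ -1.99.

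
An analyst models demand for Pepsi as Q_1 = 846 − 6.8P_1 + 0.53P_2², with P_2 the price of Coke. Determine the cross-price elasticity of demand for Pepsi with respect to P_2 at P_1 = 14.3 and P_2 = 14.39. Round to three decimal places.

At P_1 = 14.3 and P_2 = 14.39: Q_1 = 858.508.
∂Q_1/∂P_2 = 1.06P_2 = 1.06(14.39) = 15.2534.
ε = (∂Q_1/∂P_2)(P_2/Q_1) = 15.2534 × (14.39/858.508) ≈ 0.256.
ε > 0: substitutes.

0.256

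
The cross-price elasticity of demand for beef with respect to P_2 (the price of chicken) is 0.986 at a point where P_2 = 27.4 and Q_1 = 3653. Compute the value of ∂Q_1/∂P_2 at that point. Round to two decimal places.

ε = (∂Q_1/∂P_2)·(P_2/Q_1) ⇒ ∂Q_1/∂P_2 = ε·Q_1/P_2 = 0.986 × 3653/27.4 ≈ 131.45.

131.45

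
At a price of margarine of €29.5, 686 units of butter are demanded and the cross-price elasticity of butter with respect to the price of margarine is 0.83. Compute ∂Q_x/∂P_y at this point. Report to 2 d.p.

ε = (∂Q_x/∂P_y)·(P_y/Q_x) ⇒ ∂Q_x/∂P_y = ε·Q_x/P_y = 0.83 × 686/29.5 ≈ 19.30.

19.30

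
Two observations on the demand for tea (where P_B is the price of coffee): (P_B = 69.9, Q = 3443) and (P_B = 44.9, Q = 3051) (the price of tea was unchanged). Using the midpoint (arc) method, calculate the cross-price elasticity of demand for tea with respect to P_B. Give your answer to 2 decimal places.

ΔQ_A = 3051 − 3443 = -392; ΔP_B = 44.9 − 69.9 = -25.
Midpoints: Q̄_A = 3247.0, P̄_B = 57.40.
ε = (ΔQ_A/Q̄_A)/(ΔP_B/P̄_B) = (-392/3247.0)/(-25/57.40) ≈ 0.28.

0.28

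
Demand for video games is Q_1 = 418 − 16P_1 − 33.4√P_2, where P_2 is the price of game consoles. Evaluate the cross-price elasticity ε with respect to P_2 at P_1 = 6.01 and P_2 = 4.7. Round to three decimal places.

-0.145

At P_1 = 6.01 and P_2 = 4.7: Q_1 = 249.431.
∂Q_1/∂P_2 = -33.4/(2√P_2) = -33.4/(2√4.7) = -7.7031.
ε = (∂Q_1/∂P_2)(P_2/Q_1) = -7.7031 × (4.7/249.431) ≈ -0.145.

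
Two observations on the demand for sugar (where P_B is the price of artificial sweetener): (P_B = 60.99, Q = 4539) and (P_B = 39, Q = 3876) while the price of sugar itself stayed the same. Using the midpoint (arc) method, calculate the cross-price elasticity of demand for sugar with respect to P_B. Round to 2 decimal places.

ΔQ_A = 3876 − 4539 = -663; ΔP_B = 39 − 60.99 = -21.99.
Midpoints: Q̄_A = 4207.5, P̄_B = 50.00.
ε = (ΔQ_A/Q̄_A)/(ΔP_B/P̄_B) = (-663/4207.5)/(-21.99/50.00) ≈ 0.36.
ε > 0: sugar and artificial sweetener are substitutes.

0.36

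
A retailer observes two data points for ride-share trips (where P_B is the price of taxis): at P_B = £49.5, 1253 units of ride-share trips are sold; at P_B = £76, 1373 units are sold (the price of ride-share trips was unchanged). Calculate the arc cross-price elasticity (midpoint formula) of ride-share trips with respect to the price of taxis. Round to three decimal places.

0.216

ΔQ_A = 1373 − 1253 = 120; ΔP_B = 76 − 49.5 = 26.5.
Midpoints: Q̄_A = 1313.0, P̄_B = 62.75.
ε = (ΔQ_A/Q̄_A)/(ΔP_B/P̄_B) = (120/1313.0)/(26.5/62.75) ≈ 0.216.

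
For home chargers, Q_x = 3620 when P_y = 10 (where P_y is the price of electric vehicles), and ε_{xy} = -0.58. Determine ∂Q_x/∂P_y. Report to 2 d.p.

-209.96

ε = (∂Q_x/∂P_y)·(P_y/Q_x) ⇒ ∂Q_x/∂P_y = ε·Q_x/P_y = -0.58 × 3620/10 ≈ -209.96.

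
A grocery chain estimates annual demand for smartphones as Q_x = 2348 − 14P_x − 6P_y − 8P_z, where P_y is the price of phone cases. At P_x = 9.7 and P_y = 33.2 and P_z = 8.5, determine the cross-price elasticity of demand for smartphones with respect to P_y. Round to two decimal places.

-0.10

At P_x = 9.7 and P_y = 33.2 and P_z = 8.5: Q_x = 1945.
∂Q_x/∂P_y = -6.
ε = (∂Q_x/∂P_y)(P_y/Q_x) = -6 × (33.2/1945) ≈ -0.10.
Since ε < 0, smartphones and phone cases are complements.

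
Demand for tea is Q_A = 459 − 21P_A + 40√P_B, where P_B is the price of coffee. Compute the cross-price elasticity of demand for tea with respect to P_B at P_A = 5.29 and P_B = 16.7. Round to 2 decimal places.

At P_A = 5.29 and P_B = 16.7: Q_A = 511.373.
∂Q_A/∂P_B = 40/(2√P_B) = 40/(2√16.7) = 4.8941.
ε = (∂Q_A/∂P_B)(P_B/Q_A) = 4.8941 × (16.7/511.373) ≈ 0.16.
ε > 0: substitutes.

0.16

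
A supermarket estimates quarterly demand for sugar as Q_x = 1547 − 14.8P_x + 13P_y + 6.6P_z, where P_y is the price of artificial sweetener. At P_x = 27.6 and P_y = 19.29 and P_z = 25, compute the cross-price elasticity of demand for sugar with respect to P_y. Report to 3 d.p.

At P_x = 27.6 and P_y = 19.29 and P_z = 25: Q_x = 1554.29.
∂Q_x/∂P_y = 13.
ε = (∂Q_x/∂P_y)(P_y/Q_x) = 13 × (19.29/1554.29) ≈ 0.161.

0.161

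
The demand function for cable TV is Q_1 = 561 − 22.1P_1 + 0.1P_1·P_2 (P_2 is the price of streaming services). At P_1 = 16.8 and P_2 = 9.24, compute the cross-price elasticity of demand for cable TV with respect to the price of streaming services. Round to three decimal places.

At P_1 = 16.8 and P_2 = 9.24: Q_1 = 205.243.
∂Q_1/∂P_2 = 0.1P_1 = 0.1(16.8) = 1.6800.
ε = (∂Q_1/∂P_2)(P_2/Q_1) = 1.6800 × (9.24/205.243) ≈ 0.076.
ε > 0: substitutes.

0.076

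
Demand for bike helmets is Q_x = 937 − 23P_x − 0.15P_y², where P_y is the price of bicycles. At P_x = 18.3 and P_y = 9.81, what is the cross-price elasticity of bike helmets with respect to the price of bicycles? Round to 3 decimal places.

At P_x = 18.3 and P_y = 9.81: Q_x = 501.665.
∂Q_x/∂P_y = -0.3P_y = -0.3(9.81) = -2.9430.
ε = (∂Q_x/∂P_y)(P_y/Q_x) = -2.9430 × (9.81/501.665) ≈ -0.058.

-0.058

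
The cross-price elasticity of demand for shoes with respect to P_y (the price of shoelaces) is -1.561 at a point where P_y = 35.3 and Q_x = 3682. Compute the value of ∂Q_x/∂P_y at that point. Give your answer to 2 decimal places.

ε = (∂Q_x/∂P_y)·(P_y/Q_x) ⇒ ∂Q_x/∂P_y = ε·Q_x/P_y = -1.561 × 3682/35.3 ≈ -162.82.

-162.82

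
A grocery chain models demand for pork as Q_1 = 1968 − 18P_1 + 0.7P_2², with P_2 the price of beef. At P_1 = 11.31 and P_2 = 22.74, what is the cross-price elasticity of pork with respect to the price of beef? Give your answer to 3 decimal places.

0.340

At P_1 = 11.31 and P_2 = 22.74: Q_1 = 2126.395.
∂Q_1/∂P_2 = 1.4P_2 = 1.4(22.74) = 31.8360.
ε = (∂Q_1/∂P_2)(P_2/Q_1) = 31.8360 × (22.74/2126.395) ≈ 0.340.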